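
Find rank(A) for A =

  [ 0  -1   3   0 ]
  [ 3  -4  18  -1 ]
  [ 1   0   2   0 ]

rank = 3

r1 <-> r2
  [ 3  -4  18  -1 ]
  [ 0  -1   3   0 ]
  [ 1   0   2   0 ]
r1 ← 1/3·r1
  [ 1  -4/3  6  -1/3 ]
  [ 0    -1  3     0 ]
  [ 1     0  2     0 ]
r3 ← r3 − r1
  [ 1  -4/3   6  -1/3 ]
  [ 0    -1   3     0 ]
  [ 0   4/3  -4   1/3 ]
r2 ← -1·r2
  [ 1  -4/3   6  -1/3 ]
  [ 0     1  -3     0 ]
  [ 0   4/3  -4   1/3 ]
r3 ← r3 − 4/3·r2
  [ 1  -4/3   6  -1/3 ]
  [ 0     1  -3     0 ]
  [ 0     0   0   1/3 ]
r3 ← 3·r3
  [ 1  -4/3   6  -1/3 ]
  [ 0     1  -3     0 ]
  [ 0     0   0     1 ]
r1 ← r1 + 1/3·r3
  [ 1  -4/3   6  0 ]
  [ 0     1  -3  0 ]
  [ 0     0   0  1 ]
r1 ← r1 + 4/3·r2
  [ 1  0   2  0 ]
  [ 0  1  -3  0 ]
  [ 0  0   0  1 ]
The reduced form has 3 nonzero rows.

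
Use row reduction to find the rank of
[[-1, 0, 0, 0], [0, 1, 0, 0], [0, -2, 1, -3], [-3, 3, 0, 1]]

rank = 4

R1 := -1·R1
  [  1   0  0   0 ]
  [  0   1  0   0 ]
  [  0  -2  1  -3 ]
  [ -3   3  0   1 ]
R4 := R4 + 3·R1
  [ 1   0  0   0 ]
  [ 0   1  0   0 ]
  [ 0  -2  1  -3 ]
  [ 0   3  0   1 ]
R3 := R3 + 2·R2
  [ 1  0  0   0 ]
  [ 0  1  0   0 ]
  [ 0  0  1  -3 ]
  [ 0  3  0   1 ]
R4 := R4 − 3·R2
  [ 1  0  0   0 ]
  [ 0  1  0   0 ]
  [ 0  0  1  -3 ]
  [ 0  0  0   1 ]
R3 := R3 + 3·R4
  [ 1  0  0  0 ]
  [ 0  1  0  0 ]
  [ 0  0  1  0 ]
  [ 0  0  0  1 ]
The reduced form has 4 nonzero rows.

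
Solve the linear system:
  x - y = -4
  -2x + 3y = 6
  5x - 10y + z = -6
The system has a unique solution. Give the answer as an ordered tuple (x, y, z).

(-6, -2, 4)

Form the augmented matrix and row-reduce:
  [  1   -1  0  |  -4 ]
  [ -2    3  0  |   6 ]
  [  5  -10  1  |  -6 ]
Add 2 times R1 to R2.
  [ 1   -1  0  |  -4 ]
  [ 0    1  0  |  -2 ]
  [ 5  -10  1  |  -6 ]
Subtract 5 times R1 from R3.
  [ 1  -1  0  |  -4 ]
  [ 0   1  0  |  -2 ]
  [ 0  -5  1  |  14 ]
Add 5 times R2 to R3.
  [ 1  -1  0  |  -4 ]
  [ 0   1  0  |  -2 ]
  [ 0   0  1  |   4 ]
Add R2 to R1.
  [ 1  0  0  |  -6 ]
  [ 0  1  0  |  -2 ]
  [ 0  0  1  |   4 ]
Reading off the last column: x = -6, y = -2, z = 4.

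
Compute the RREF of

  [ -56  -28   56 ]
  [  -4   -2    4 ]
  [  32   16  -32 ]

[[1, 1/2, -1], [0, 0, 0], [0, 0, 0]]

Multiply ρ1 by -1/56.
  [  1  1/2   -1 ]
  [ -4   -2    4 ]
  [ 32   16  -32 ]
Add 4 times ρ1 to ρ2.
  [  1  1/2   -1 ]
  [  0    0    0 ]
  [ 32   16  -32 ]
Subtract 32 times ρ1 from ρ3.
  [ 1  1/2  -1 ]
  [ 0    0   0 ]
  [ 0    0   0 ]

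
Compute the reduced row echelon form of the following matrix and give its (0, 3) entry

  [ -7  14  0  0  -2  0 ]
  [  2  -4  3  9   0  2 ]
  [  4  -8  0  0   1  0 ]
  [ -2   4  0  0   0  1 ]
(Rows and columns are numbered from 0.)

Multiply R1 by -1/7.
  [  1  -2  0  0  2/7  0 ]
  [  2  -4  3  9    0  2 ]
  [  4  -8  0  0    1  0 ]
  [ -2   4  0  0    0  1 ]
Subtract 2 times R1 from R2.
  [  1  -2  0  0   2/7  0 ]
  [  0   0  3  9  -4/7  2 ]
  [  4  -8  0  0     1  0 ]
  [ -2   4  0  0     0  1 ]
Subtract 4 times R1 from R3.
  [  1  -2  0  0   2/7  0 ]
  [  0   0  3  9  -4/7  2 ]
  [  0   0  0  0  -1/7  0 ]
  [ -2   4  0  0     0  1 ]
Add 2 times R1 to R4.
  [ 1  -2  0  0   2/7  0 ]
  [ 0   0  3  9  -4/7  2 ]
  [ 0   0  0  0  -1/7  0 ]
  [ 0   0  0  0   4/7  1 ]
Multiply R2 by 1/3.
  [ 1  -2  0  0    2/7    0 ]
  [ 0   0  1  3  -4/21  2/3 ]
  [ 0   0  0  0   -1/7    0 ]
  [ 0   0  0  0    4/7    1 ]
Multiply R3 by -7.
  [ 1  -2  0  0    2/7    0 ]
  [ 0   0  1  3  -4/21  2/3 ]
  [ 0   0  0  0      1    0 ]
  [ 0   0  0  0    4/7    1 ]
Subtract 4/7 times R3 from R4.
  [ 1  -2  0  0    2/7    0 ]
  [ 0   0  1  3  -4/21  2/3 ]
  [ 0   0  0  0      1    0 ]
  [ 0   0  0  0      0    1 ]
Subtract 2/3 times R4 from R2.
  [ 1  -2  0  0    2/7  0 ]
  [ 0   0  1  3  -4/21  0 ]
  [ 0   0  0  0      1  0 ]
  [ 0   0  0  0      0  1 ]
Add 4/21 times R3 to R2.
  [ 1  -2  0  0  2/7  0 ]
  [ 0   0  1  3    0  0 ]
  [ 0   0  0  0    1  0 ]
  [ 0   0  0  0    0  1 ]
Subtract 2/7 times R3 from R1.
  [ 1  -2  0  0  0  0 ]
  [ 0   0  1  3  0  0 ]
  [ 0   0  0  0  1  0 ]
  [ 0   0  0  0  0  1 ]

0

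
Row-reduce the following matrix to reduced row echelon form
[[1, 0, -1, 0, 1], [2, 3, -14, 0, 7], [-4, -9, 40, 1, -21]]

ρ2 → ρ2 − 2·ρ1
ρ3 → ρ3 + 4·ρ1
ρ2 → 1/3·ρ2
ρ3 → ρ3 + 9·ρ2

[[1, 0, -1, 0, 1], [0, 1, -4, 0, 5/3], [0, 0, 0, 1, -2]]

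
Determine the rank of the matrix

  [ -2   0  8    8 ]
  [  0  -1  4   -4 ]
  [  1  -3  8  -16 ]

rank = 2

R1 → -1/2·R1
  [ 1   0  -4   -4 ]
  [ 0  -1   4   -4 ]
  [ 1  -3   8  -16 ]
R3 → R3 − R1
  [ 1   0  -4   -4 ]
  [ 0  -1   4   -4 ]
  [ 0  -3  12  -12 ]
R2 → -1·R2
  [ 1   0  -4   -4 ]
  [ 0   1  -4    4 ]
  [ 0  -3  12  -12 ]
R3 → R3 + 3·R2
  [ 1  0  -4  -4 ]
  [ 0  1  -4   4 ]
  [ 0  0   0   0 ]
The reduced form has 2 nonzero rows.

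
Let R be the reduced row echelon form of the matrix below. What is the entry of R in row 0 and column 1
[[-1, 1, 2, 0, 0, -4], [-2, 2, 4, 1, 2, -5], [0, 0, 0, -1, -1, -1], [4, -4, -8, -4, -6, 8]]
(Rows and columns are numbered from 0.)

R1 -> -1·R1
  [  1  -1  -2   0   0   4 ]
  [ -2   2   4   1   2  -5 ]
  [  0   0   0  -1  -1  -1 ]
  [  4  -4  -8  -4  -6   8 ]
R2 -> R2 + 2·R1
  [ 1  -1  -2   0   0   4 ]
  [ 0   0   0   1   2   3 ]
  [ 0   0   0  -1  -1  -1 ]
  [ 4  -4  -8  -4  -6   8 ]
R4 -> R4 − 4·R1
  [ 1  -1  -2   0   0   4 ]
  [ 0   0   0   1   2   3 ]
  [ 0   0   0  -1  -1  -1 ]
  [ 0   0   0  -4  -6  -8 ]
R3 -> R3 + R2
  [ 1  -1  -2   0   0   4 ]
  [ 0   0   0   1   2   3 ]
  [ 0   0   0   0   1   2 ]
  [ 0   0   0  -4  -6  -8 ]
R4 -> R4 + 4·R2
  [ 1  -1  -2  0  0  4 ]
  [ 0   0   0  1  2  3 ]
  [ 0   0   0  0  1  2 ]
  [ 0   0   0  0  2  4 ]
R4 -> R4 − 2·R3
  [ 1  -1  -2  0  0  4 ]
  [ 0   0   0  1  2  3 ]
  [ 0   0   0  0  1  2 ]
  [ 0   0   0  0  0  0 ]
R2 -> R2 − 2·R3
  [ 1  -1  -2  0  0   4 ]
  [ 0   0   0  1  0  -1 ]
  [ 0   0   0  0  1   2 ]
  [ 0   0   0  0  0   0 ]

-1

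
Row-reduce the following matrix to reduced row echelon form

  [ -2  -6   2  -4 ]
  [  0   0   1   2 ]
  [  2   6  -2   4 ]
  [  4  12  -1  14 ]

R1 ← -1/2·R1
R3 ← R3 − 2·R1
R4 ← R4 − 4·R1
R4 ← R4 − 3·R2
R1 ← R1 + R2

[[1, 3, 0, 4], [0, 0, 1, 2], [0, 0, 0, 0], [0, 0, 0, 0]]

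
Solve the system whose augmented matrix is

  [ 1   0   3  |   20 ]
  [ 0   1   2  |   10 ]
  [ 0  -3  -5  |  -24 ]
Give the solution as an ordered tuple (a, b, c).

(2, -2, 6)

ρ3 ← ρ3 + 3·ρ2
ρ2 ← ρ2 − 2·ρ3
ρ1 ← ρ1 − 3·ρ3
Reading off the last column: a = 2, b = -2, c = 6.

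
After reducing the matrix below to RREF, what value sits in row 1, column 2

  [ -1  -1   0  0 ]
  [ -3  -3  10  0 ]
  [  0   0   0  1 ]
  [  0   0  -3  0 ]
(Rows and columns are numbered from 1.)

1

ρ1 -> -1·ρ1
  [  1   1   0  0 ]
  [ -3  -3  10  0 ]
  [  0   0   0  1 ]
  [  0   0  -3  0 ]
ρ2 -> ρ2 + 3·ρ1
  [ 1  1   0  0 ]
  [ 0  0  10  0 ]
  [ 0  0   0  1 ]
  [ 0  0  -3  0 ]
ρ2 -> 1/10·ρ2
  [ 1  1   0  0 ]
  [ 0  0   1  0 ]
  [ 0  0   0  1 ]
  [ 0  0  -3  0 ]
ρ4 -> ρ4 + 3·ρ2
  [ 1  1  0  0 ]
  [ 0  0  1  0 ]
  [ 0  0  0  1 ]
  [ 0  0  0  0 ]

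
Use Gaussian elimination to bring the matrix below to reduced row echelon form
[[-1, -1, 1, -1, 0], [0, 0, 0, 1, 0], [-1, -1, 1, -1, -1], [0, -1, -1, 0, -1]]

R1 ← -1·R1
  [  1   1  -1   1   0 ]
  [  0   0   0   1   0 ]
  [ -1  -1   1  -1  -1 ]
  [  0  -1  -1   0  -1 ]
R3 ← R3 + R1
  [ 1   1  -1  1   0 ]
  [ 0   0   0  1   0 ]
  [ 0   0   0  0  -1 ]
  [ 0  -1  -1  0  -1 ]
R2 ↔ R4
  [ 1   1  -1  1   0 ]
  [ 0  -1  -1  0  -1 ]
  [ 0   0   0  0  -1 ]
  [ 0   0   0  1   0 ]
R2 ← -1·R2
  [ 1  1  -1  1   0 ]
  [ 0  1   1  0   1 ]
  [ 0  0   0  0  -1 ]
  [ 0  0   0  1   0 ]
R3 ↔ R4
  [ 1  1  -1  1   0 ]
  [ 0  1   1  0   1 ]
  [ 0  0   0  1   0 ]
  [ 0  0   0  0  -1 ]
R4 ← -1·R4
  [ 1  1  -1  1  0 ]
  [ 0  1   1  0  1 ]
  [ 0  0   0  1  0 ]
  [ 0  0   0  0  1 ]
R2 ← R2 − R4
  [ 1  1  -1  1  0 ]
  [ 0  1   1  0  0 ]
  [ 0  0   0  1  0 ]
  [ 0  0   0  0  1 ]
R1 ← R1 − R3
  [ 1  1  -1  0  0 ]
  [ 0  1   1  0  0 ]
  [ 0  0   0  1  0 ]
  [ 0  0   0  0  1 ]
R1 ← R1 − R2
  [ 1  0  -2  0  0 ]
  [ 0  1   1  0  0 ]
  [ 0  0   0  1  0 ]
  [ 0  0   0  0  1 ]

[[1, 0, -2, 0, 0], [0, 1, 1, 0, 0], [0, 0, 0, 1, 0], [0, 0, 0, 0, 1]]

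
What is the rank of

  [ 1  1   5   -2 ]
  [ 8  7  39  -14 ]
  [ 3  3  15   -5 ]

R2 := R2 − 8·R1
  [ 1   1   5  -2 ]
  [ 0  -1  -1   2 ]
  [ 3   3  15  -5 ]
R3 := R3 − 3·R1
  [ 1   1   5  -2 ]
  [ 0  -1  -1   2 ]
  [ 0   0   0   1 ]
R2 := -1·R2
  [ 1  1  5  -2 ]
  [ 0  1  1  -2 ]
  [ 0  0  0   1 ]
R2 := R2 + 2·R3
  [ 1  1  5  -2 ]
  [ 0  1  1   0 ]
  [ 0  0  0   1 ]
R1 := R1 + 2·R3
  [ 1  1  5  0 ]
  [ 0  1  1  0 ]
  [ 0  0  0  1 ]
R1 := R1 − R2
  [ 1  0  4  0 ]
  [ 0  1  1  0 ]
  [ 0  0  0  1 ]
The reduced form has 3 nonzero rows.

rank = 3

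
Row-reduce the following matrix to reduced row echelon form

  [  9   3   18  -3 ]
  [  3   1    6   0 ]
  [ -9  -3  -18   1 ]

[[1, 1/3, 2, 0], [0, 0, 0, 1], [0, 0, 0, 0]]

ρ1 := 1/9·ρ1
  [  1  1/3    2  -1/3 ]
  [  3    1    6     0 ]
  [ -9   -3  -18     1 ]
ρ2 := ρ2 − 3·ρ1
  [  1  1/3    2  -1/3 ]
  [  0    0    0     1 ]
  [ -9   -3  -18     1 ]
ρ3 := ρ3 + 9·ρ1
  [ 1  1/3  2  -1/3 ]
  [ 0    0  0     1 ]
  [ 0    0  0    -2 ]
ρ3 := ρ3 + 2·ρ2
  [ 1  1/3  2  -1/3 ]
  [ 0    0  0     1 ]
  [ 0    0  0     0 ]
ρ1 := ρ1 + 1/3·ρ2
  [ 1  1/3  2  0 ]
  [ 0    0  0  1 ]
  [ 0    0  0  0 ]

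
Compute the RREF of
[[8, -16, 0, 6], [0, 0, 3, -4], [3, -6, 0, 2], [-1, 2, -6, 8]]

R1 := 1/8·R1
R3 := R3 − 3·R1
R4 := R4 + R1
R2 := 1/3·R2
R4 := R4 + 6·R2
R3 := -4·R3
R4 := R4 − 3/4·R3
R2 := R2 + 4/3·R3
R1 := R1 − 3/4·R3

[[1, -2, 0, 0], [0, 0, 1, 0], [0, 0, 0, 1], [0, 0, 0, 0]]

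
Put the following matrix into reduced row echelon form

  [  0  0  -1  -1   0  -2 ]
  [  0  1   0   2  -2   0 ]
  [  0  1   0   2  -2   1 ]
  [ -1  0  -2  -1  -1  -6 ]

ρ1 ↔ ρ4
  [ -1  0  -2  -1  -1  -6 ]
  [  0  1   0   2  -2   0 ]
  [  0  1   0   2  -2   1 ]
  [  0  0  -1  -1   0  -2 ]
ρ1 → -1·ρ1
  [ 1  0   2   1   1   6 ]
  [ 0  1   0   2  -2   0 ]
  [ 0  1   0   2  -2   1 ]
  [ 0  0  -1  -1   0  -2 ]
ρ3 → ρ3 − ρ2
  [ 1  0   2   1   1   6 ]
  [ 0  1   0   2  -2   0 ]
  [ 0  0   0   0   0   1 ]
  [ 0  0  -1  -1   0  -2 ]
ρ3 ↔ ρ4
  [ 1  0   2   1   1   6 ]
  [ 0  1   0   2  -2   0 ]
  [ 0  0  -1  -1   0  -2 ]
  [ 0  0   0   0   0   1 ]
ρ3 → -1·ρ3
  [ 1  0  2  1   1  6 ]
  [ 0  1  0  2  -2  0 ]
  [ 0  0  1  1   0  2 ]
  [ 0  0  0  0   0  1 ]
ρ3 → ρ3 − 2·ρ4
  [ 1  0  2  1   1  6 ]
  [ 0  1  0  2  -2  0 ]
  [ 0  0  1  1   0  0 ]
  [ 0  0  0  0   0  1 ]
ρ1 → ρ1 − 6·ρ4
  [ 1  0  2  1   1  0 ]
  [ 0  1  0  2  -2  0 ]
  [ 0  0  1  1   0  0 ]
  [ 0  0  0  0   0  1 ]
ρ1 → ρ1 − 2·ρ3
  [ 1  0  0  -1   1  0 ]
  [ 0  1  0   2  -2  0 ]
  [ 0  0  1   1   0  0 ]
  [ 0  0  0   0   0  1 ]

[[1, 0, 0, -1, 1, 0], [0, 1, 0, 2, -2, 0], [0, 0, 1, 1, 0, 0], [0, 0, 0, 0, 0, 1]]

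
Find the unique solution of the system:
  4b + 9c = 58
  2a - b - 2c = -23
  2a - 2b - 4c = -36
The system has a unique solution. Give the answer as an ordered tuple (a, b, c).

(-5, 1, 6)

Form the augmented matrix and row-reduce:
  [ 0   4   9  |   58 ]
  [ 2  -1  -2  |  -23 ]
  [ 2  -2  -4  |  -36 ]
Swap R1 and R2.
  [ 2  -1  -2  |  -23 ]
  [ 0   4   9  |   58 ]
  [ 2  -2  -4  |  -36 ]
Multiply R1 by 1/2.
  [ 1  -1/2  -1  |  -23/2 ]
  [ 0     4   9  |     58 ]
  [ 2    -2  -4  |    -36 ]
Subtract 2 times R1 from R3.
  [ 1  -1/2  -1  |  -23/2 ]
  [ 0     4   9  |     58 ]
  [ 0    -1  -2  |    -13 ]
Multiply R2 by 1/4.
  [ 1  -1/2   -1  |  -23/2 ]
  [ 0     1  9/4  |   29/2 ]
  [ 0    -1   -2  |    -13 ]
Add R2 to R3.
  [ 1  -1/2   -1  |  -23/2 ]
  [ 0     1  9/4  |   29/2 ]
  [ 0     0  1/4  |    3/2 ]
Multiply R3 by 4.
  [ 1  -1/2   -1  |  -23/2 ]
  [ 0     1  9/4  |   29/2 ]
  [ 0     0    1  |      6 ]
Subtract 9/4 times R3 from R2.
  [ 1  -1/2  -1  |  -23/2 ]
  [ 0     1   0  |      1 ]
  [ 0     0   1  |      6 ]
Add R3 to R1.
  [ 1  -1/2  0  |  -11/2 ]
  [ 0     1  0  |      1 ]
  [ 0     0  1  |      6 ]
Add 1/2 times R2 to R1.
  [ 1  0  0  |  -5 ]
  [ 0  1  0  |   1 ]
  [ 0  0  1  |   6 ]
Reading off the last column: a = -5, b = 1, c = 6.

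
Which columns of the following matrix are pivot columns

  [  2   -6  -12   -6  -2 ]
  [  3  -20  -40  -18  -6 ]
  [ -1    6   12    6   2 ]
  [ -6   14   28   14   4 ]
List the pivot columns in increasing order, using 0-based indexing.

0, 1, 3, 4

Multiply R1 by 1/2.
  [  1   -3   -6   -3  -1 ]
  [  3  -20  -40  -18  -6 ]
  [ -1    6   12    6   2 ]
  [ -6   14   28   14   4 ]
Subtract 3 times R1 from R2.
  [  1   -3   -6  -3  -1 ]
  [  0  -11  -22  -9  -3 ]
  [ -1    6   12   6   2 ]
  [ -6   14   28  14   4 ]
Add R1 to R3.
  [  1   -3   -6  -3  -1 ]
  [  0  -11  -22  -9  -3 ]
  [  0    3    6   3   1 ]
  [ -6   14   28  14   4 ]
Add 6 times R1 to R4.
  [ 1   -3   -6  -3  -1 ]
  [ 0  -11  -22  -9  -3 ]
  [ 0    3    6   3   1 ]
  [ 0   -4   -8  -4  -2 ]
Multiply R2 by -1/11.
  [ 1  -3  -6    -3    -1 ]
  [ 0   1   2  9/11  3/11 ]
  [ 0   3   6     3     1 ]
  [ 0  -4  -8    -4    -2 ]
Subtract 3 times R2 from R3.
  [ 1  -3  -6    -3    -1 ]
  [ 0   1   2  9/11  3/11 ]
  [ 0   0   0  6/11  2/11 ]
  [ 0  -4  -8    -4    -2 ]
Add 4 times R2 to R4.
  [ 1  -3  -6     -3      -1 ]
  [ 0   1   2   9/11    3/11 ]
  [ 0   0   0   6/11    2/11 ]
  [ 0   0   0  -8/11  -10/11 ]
Multiply R3 by 11/6.
  [ 1  -3  -6     -3      -1 ]
  [ 0   1   2   9/11    3/11 ]
  [ 0   0   0      1     1/3 ]
  [ 0   0   0  -8/11  -10/11 ]
Add 8/11 times R3 to R4.
  [ 1  -3  -6    -3    -1 ]
  [ 0   1   2  9/11  3/11 ]
  [ 0   0   0     1   1/3 ]
  [ 0   0   0     0  -2/3 ]
Multiply R4 by -3/2.
  [ 1  -3  -6    -3    -1 ]
  [ 0   1   2  9/11  3/11 ]
  [ 0   0   0     1   1/3 ]
  [ 0   0   0     0     1 ]
Subtract 1/3 times R4 from R3.
  [ 1  -3  -6    -3    -1 ]
  [ 0   1   2  9/11  3/11 ]
  [ 0   0   0     1     0 ]
  [ 0   0   0     0     1 ]
Subtract 3/11 times R4 from R2.
  [ 1  -3  -6    -3  -1 ]
  [ 0   1   2  9/11   0 ]
  [ 0   0   0     1   0 ]
  [ 0   0   0     0   1 ]
Add R4 to R1.
  [ 1  -3  -6    -3  0 ]
  [ 0   1   2  9/11  0 ]
  [ 0   0   0     1  0 ]
  [ 0   0   0     0  1 ]
Subtract 9/11 times R3 from R2.
  [ 1  -3  -6  -3  0 ]
  [ 0   1   2   0  0 ]
  [ 0   0   0   1  0 ]
  [ 0   0   0   0  1 ]
Add 3 times R3 to R1.
  [ 1  -3  -6  0  0 ]
  [ 0   1   2  0  0 ]
  [ 0   0   0  1  0 ]
  [ 0   0   0  0  1 ]
Add 3 times R2 to R1.
  [ 1  0  0  0  0 ]
  [ 0  1  2  0  0 ]
  [ 0  0  0  1  0 ]
  [ 0  0  0  0  1 ]
Pivot columns are the columns containing a leading 1.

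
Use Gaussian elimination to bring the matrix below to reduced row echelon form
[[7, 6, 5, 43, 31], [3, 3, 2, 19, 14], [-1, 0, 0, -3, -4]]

[[1, 0, 0, 3, 4], [0, 1, 0, 2, 4/3], [0, 0, 1, 2, -1]]

r1 := 1/7·r1
r2 := r2 − 3·r1
r3 := r3 + r1
r2 := 7/3·r2
r3 := r3 − 6/7·r2
r2 := r2 + 1/3·r3
r1 := r1 − 5/7·r3
r1 := r1 − 6/7·r2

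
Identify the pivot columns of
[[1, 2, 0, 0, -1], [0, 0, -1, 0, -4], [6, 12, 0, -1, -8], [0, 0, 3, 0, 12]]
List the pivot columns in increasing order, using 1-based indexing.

1, 3, 4

Subtract 6 times ρ1 from ρ3.
  [ 1  2   0   0  -1 ]
  [ 0  0  -1   0  -4 ]
  [ 0  0   0  -1  -2 ]
  [ 0  0   3   0  12 ]
Multiply ρ2 by -1.
  [ 1  2  0   0  -1 ]
  [ 0  0  1   0   4 ]
  [ 0  0  0  -1  -2 ]
  [ 0  0  3   0  12 ]
Subtract 3 times ρ2 from ρ4.
  [ 1  2  0   0  -1 ]
  [ 0  0  1   0   4 ]
  [ 0  0  0  -1  -2 ]
  [ 0  0  0   0   0 ]
Multiply ρ3 by -1.
  [ 1  2  0  0  -1 ]
  [ 0  0  1  0   4 ]
  [ 0  0  0  1   2 ]
  [ 0  0  0  0   0 ]
Pivot columns are the columns containing a leading 1.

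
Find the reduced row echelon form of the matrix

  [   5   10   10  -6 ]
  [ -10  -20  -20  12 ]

R1 ← 1/5·R1
  [   1    2    2  -6/5 ]
  [ -10  -20  -20    12 ]
R2 ← R2 + 10·R1
  [ 1  2  2  -6/5 ]
  [ 0  0  0     0 ]

[[1, 2, 2, -6/5], [0, 0, 0, 0]]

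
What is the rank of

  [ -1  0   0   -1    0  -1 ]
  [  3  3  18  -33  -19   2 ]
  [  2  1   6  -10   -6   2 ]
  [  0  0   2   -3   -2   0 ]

ρ1 := -1·ρ1
  [ 1  0   0    1    0  1 ]
  [ 3  3  18  -33  -19  2 ]
  [ 2  1   6  -10   -6  2 ]
  [ 0  0   2   -3   -2  0 ]
ρ2 := ρ2 − 3·ρ1
  [ 1  0   0    1    0   1 ]
  [ 0  3  18  -36  -19  -1 ]
  [ 2  1   6  -10   -6   2 ]
  [ 0  0   2   -3   -2   0 ]
ρ3 := ρ3 − 2·ρ1
  [ 1  0   0    1    0   1 ]
  [ 0  3  18  -36  -19  -1 ]
  [ 0  1   6  -12   -6   0 ]
  [ 0  0   2   -3   -2   0 ]
ρ2 := 1/3·ρ2
  [ 1  0  0    1      0     1 ]
  [ 0  1  6  -12  -19/3  -1/3 ]
  [ 0  1  6  -12     -6     0 ]
  [ 0  0  2   -3     -2     0 ]
ρ3 := ρ3 − ρ2
  [ 1  0  0    1      0     1 ]
  [ 0  1  6  -12  -19/3  -1/3 ]
  [ 0  0  0    0    1/3   1/3 ]
  [ 0  0  2   -3     -2     0 ]
ρ3 <-> ρ4
  [ 1  0  0    1      0     1 ]
  [ 0  1  6  -12  -19/3  -1/3 ]
  [ 0  0  2   -3     -2     0 ]
  [ 0  0  0    0    1/3   1/3 ]
ρ3 := 1/2·ρ3
  [ 1  0  0     1      0     1 ]
  [ 0  1  6   -12  -19/3  -1/3 ]
  [ 0  0  1  -3/2     -1     0 ]
  [ 0  0  0     0    1/3   1/3 ]
ρ4 := 3·ρ4
  [ 1  0  0     1      0     1 ]
  [ 0  1  6   -12  -19/3  -1/3 ]
  [ 0  0  1  -3/2     -1     0 ]
  [ 0  0  0     0      1     1 ]
ρ3 := ρ3 + ρ4
  [ 1  0  0     1      0     1 ]
  [ 0  1  6   -12  -19/3  -1/3 ]
  [ 0  0  1  -3/2      0     1 ]
  [ 0  0  0     0      1     1 ]
ρ2 := ρ2 + 19/3·ρ4
  [ 1  0  0     1  0  1 ]
  [ 0  1  6   -12  0  6 ]
  [ 0  0  1  -3/2  0  1 ]
  [ 0  0  0     0  1  1 ]
ρ2 := ρ2 − 6·ρ3
  [ 1  0  0     1  0  1 ]
  [ 0  1  0    -3  0  0 ]
  [ 0  0  1  -3/2  0  1 ]
  [ 0  0  0     0  1  1 ]
The reduced form has 4 nonzero rows.

rank = 4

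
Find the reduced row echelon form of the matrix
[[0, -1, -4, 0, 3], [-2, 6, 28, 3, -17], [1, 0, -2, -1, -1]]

r1 <=> r2
  [ -2   6  28   3  -17 ]
  [  0  -1  -4   0    3 ]
  [  1   0  -2  -1   -1 ]
r1 → -1/2·r1
  [ 1  -3  -14  -3/2  17/2 ]
  [ 0  -1   -4     0     3 ]
  [ 1   0   -2    -1    -1 ]
r3 → r3 − r1
  [ 1  -3  -14  -3/2   17/2 ]
  [ 0  -1   -4     0      3 ]
  [ 0   3   12   1/2  -19/2 ]
r2 → -1·r2
  [ 1  -3  -14  -3/2   17/2 ]
  [ 0   1    4     0     -3 ]
  [ 0   3   12   1/2  -19/2 ]
r3 → r3 − 3·r2
  [ 1  -3  -14  -3/2  17/2 ]
  [ 0   1    4     0    -3 ]
  [ 0   0    0   1/2  -1/2 ]
r3 → 2·r3
  [ 1  -3  -14  -3/2  17/2 ]
  [ 0   1    4     0    -3 ]
  [ 0   0    0     1    -1 ]
r1 → r1 + 3/2·r3
  [ 1  -3  -14  0   7 ]
  [ 0   1    4  0  -3 ]
  [ 0   0    0  1  -1 ]
r1 → r1 + 3·r2
  [ 1  0  -2  0  -2 ]
  [ 0  1   4  0  -3 ]
  [ 0  0   0  1  -1 ]

[[1, 0, -2, 0, -2], [0, 1, 4, 0, -3], [0, 0, 0, 1, -1]]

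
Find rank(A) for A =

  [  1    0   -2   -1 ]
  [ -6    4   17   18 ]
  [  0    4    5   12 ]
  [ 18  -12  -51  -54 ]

R2 → R2 + 6·R1
  [  1    0   -2   -1 ]
  [  0    4    5   12 ]
  [  0    4    5   12 ]
  [ 18  -12  -51  -54 ]
R4 → R4 − 18·R1
  [ 1    0   -2   -1 ]
  [ 0    4    5   12 ]
  [ 0    4    5   12 ]
  [ 0  -12  -15  -36 ]
R2 → 1/4·R2
  [ 1    0   -2   -1 ]
  [ 0    1  5/4    3 ]
  [ 0    4    5   12 ]
  [ 0  -12  -15  -36 ]
R3 → R3 − 4·R2
  [ 1    0   -2   -1 ]
  [ 0    1  5/4    3 ]
  [ 0    0    0    0 ]
  [ 0  -12  -15  -36 ]
R4 → R4 + 12·R2
  [ 1  0   -2  -1 ]
  [ 0  1  5/4   3 ]
  [ 0  0    0   0 ]
  [ 0  0    0   0 ]
The reduced form has 2 nonzero rows.

rank = 2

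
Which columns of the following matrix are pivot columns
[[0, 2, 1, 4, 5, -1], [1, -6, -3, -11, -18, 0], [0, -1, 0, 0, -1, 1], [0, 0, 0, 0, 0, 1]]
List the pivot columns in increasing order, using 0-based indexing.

ρ1 <=> ρ2
  [ 1  -6  -3  -11  -18   0 ]
  [ 0   2   1    4    5  -1 ]
  [ 0  -1   0    0   -1   1 ]
  [ 0   0   0    0    0   1 ]
ρ2 → 1/2·ρ2
  [ 1  -6   -3  -11  -18     0 ]
  [ 0   1  1/2    2  5/2  -1/2 ]
  [ 0  -1    0    0   -1     1 ]
  [ 0   0    0    0    0     1 ]
ρ3 → ρ3 + ρ2
  [ 1  -6   -3  -11  -18     0 ]
  [ 0   1  1/2    2  5/2  -1/2 ]
  [ 0   0  1/2    2  3/2   1/2 ]
  [ 0   0    0    0    0     1 ]
ρ3 → 2·ρ3
  [ 1  -6   -3  -11  -18     0 ]
  [ 0   1  1/2    2  5/2  -1/2 ]
  [ 0   0    1    4    3     1 ]
  [ 0   0    0    0    0     1 ]
ρ3 → ρ3 − ρ4
  [ 1  -6   -3  -11  -18     0 ]
  [ 0   1  1/2    2  5/2  -1/2 ]
  [ 0   0    1    4    3     0 ]
  [ 0   0    0    0    0     1 ]
ρ2 → ρ2 + 1/2·ρ4
  [ 1  -6   -3  -11  -18  0 ]
  [ 0   1  1/2    2  5/2  0 ]
  [ 0   0    1    4    3  0 ]
  [ 0   0    0    0    0  1 ]
ρ2 → ρ2 − 1/2·ρ3
  [ 1  -6  -3  -11  -18  0 ]
  [ 0   1   0    0    1  0 ]
  [ 0   0   1    4    3  0 ]
  [ 0   0   0    0    0  1 ]
ρ1 → ρ1 + 3·ρ3
  [ 1  -6  0  1  -9  0 ]
  [ 0   1  0  0   1  0 ]
  [ 0   0  1  4   3  0 ]
  [ 0   0  0  0   0  1 ]
ρ1 → ρ1 + 6·ρ2
  [ 1  0  0  1  -3  0 ]
  [ 0  1  0  0   1  0 ]
  [ 0  0  1  4   3  0 ]
  [ 0  0  0  0   0  1 ]
Pivot columns are the columns containing a leading 1.

0, 1, 2, 5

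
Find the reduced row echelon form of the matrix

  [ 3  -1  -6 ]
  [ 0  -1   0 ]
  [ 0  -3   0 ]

R1 → 1/3·R1
R2 → -1·R2
R3 → R3 + 3·R2
R1 → R1 + 1/3·R2

[[1, 0, -2], [0, 1, 0], [0, 0, 0]]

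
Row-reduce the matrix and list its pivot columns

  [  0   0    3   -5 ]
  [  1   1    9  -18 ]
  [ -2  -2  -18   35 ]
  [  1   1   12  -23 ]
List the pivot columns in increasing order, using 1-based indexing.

R1 <=> R2
  [  1   1    9  -18 ]
  [  0   0    3   -5 ]
  [ -2  -2  -18   35 ]
  [  1   1   12  -23 ]
R3 → R3 + 2·R1
  [ 1  1   9  -18 ]
  [ 0  0   3   -5 ]
  [ 0  0   0   -1 ]
  [ 1  1  12  -23 ]
R4 → R4 − R1
  [ 1  1  9  -18 ]
  [ 0  0  3   -5 ]
  [ 0  0  0   -1 ]
  [ 0  0  3   -5 ]
R2 → 1/3·R2
  [ 1  1  9   -18 ]
  [ 0  0  1  -5/3 ]
  [ 0  0  0    -1 ]
  [ 0  0  3    -5 ]
R4 → R4 − 3·R2
  [ 1  1  9   -18 ]
  [ 0  0  1  -5/3 ]
  [ 0  0  0    -1 ]
  [ 0  0  0     0 ]
R3 → -1·R3
  [ 1  1  9   -18 ]
  [ 0  0  1  -5/3 ]
  [ 0  0  0     1 ]
  [ 0  0  0     0 ]
R2 → R2 + 5/3·R3
  [ 1  1  9  -18 ]
  [ 0  0  1    0 ]
  [ 0  0  0    1 ]
  [ 0  0  0    0 ]
R1 → R1 + 18·R3
  [ 1  1  9  0 ]
  [ 0  0  1  0 ]
  [ 0  0  0  1 ]
  [ 0  0  0  0 ]
R1 → R1 − 9·R2
  [ 1  1  0  0 ]
  [ 0  0  1  0 ]
  [ 0  0  0  1 ]
  [ 0  0  0  0 ]
Pivot columns are the columns containing a leading 1.

1, 3, 4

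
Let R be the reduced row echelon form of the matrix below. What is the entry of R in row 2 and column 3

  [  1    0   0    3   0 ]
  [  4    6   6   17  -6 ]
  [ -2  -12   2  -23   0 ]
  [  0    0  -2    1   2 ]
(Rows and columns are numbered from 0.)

Subtract 4 times ρ1 from ρ2.
  [  1    0   0    3   0 ]
  [  0    6   6    5  -6 ]
  [ -2  -12   2  -23   0 ]
  [  0    0  -2    1   2 ]
Add 2 times ρ1 to ρ3.
  [ 1    0   0    3   0 ]
  [ 0    6   6    5  -6 ]
  [ 0  -12   2  -17   0 ]
  [ 0    0  -2    1   2 ]
Multiply ρ2 by 1/6.
  [ 1    0   0    3   0 ]
  [ 0    1   1  5/6  -1 ]
  [ 0  -12   2  -17   0 ]
  [ 0    0  -2    1   2 ]
Add 12 times ρ2 to ρ3.
  [ 1  0   0    3    0 ]
  [ 0  1   1  5/6   -1 ]
  [ 0  0  14   -7  -12 ]
  [ 0  0  -2    1    2 ]
Multiply ρ3 by 1/14.
  [ 1  0   0     3     0 ]
  [ 0  1   1   5/6    -1 ]
  [ 0  0   1  -1/2  -6/7 ]
  [ 0  0  -2     1     2 ]
Add 2 times ρ3 to ρ4.
  [ 1  0  0     3     0 ]
  [ 0  1  1   5/6    -1 ]
  [ 0  0  1  -1/2  -6/7 ]
  [ 0  0  0     0   2/7 ]
Multiply ρ4 by 7/2.
  [ 1  0  0     3     0 ]
  [ 0  1  1   5/6    -1 ]
  [ 0  0  1  -1/2  -6/7 ]
  [ 0  0  0     0     1 ]
Add 6/7 times ρ4 to ρ3.
  [ 1  0  0     3   0 ]
  [ 0  1  1   5/6  -1 ]
  [ 0  0  1  -1/2   0 ]
  [ 0  0  0     0   1 ]
Add ρ4 to ρ2.
  [ 1  0  0     3  0 ]
  [ 0  1  1   5/6  0 ]
  [ 0  0  1  -1/2  0 ]
  [ 0  0  0     0  1 ]
Subtract ρ3 from ρ2.
  [ 1  0  0     3  0 ]
  [ 0  1  0   4/3  0 ]
  [ 0  0  1  -1/2  0 ]
  [ 0  0  0     0  1 ]

-1/2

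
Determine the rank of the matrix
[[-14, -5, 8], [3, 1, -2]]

rank = 2

Multiply R1 by -1/14.
  [ 1  5/14  -4/7 ]
  [ 3     1    -2 ]
Subtract 3 times R1 from R2.
  [ 1   5/14  -4/7 ]
  [ 0  -1/14  -2/7 ]
Multiply R2 by -14.
  [ 1  5/14  -4/7 ]
  [ 0     1     4 ]
Subtract 5/14 times R2 from R1.
  [ 1  0  -2 ]
  [ 0  1   4 ]
The reduced form has 2 nonzero rows.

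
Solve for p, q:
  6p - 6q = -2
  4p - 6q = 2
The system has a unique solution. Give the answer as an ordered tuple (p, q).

Form the augmented matrix and row-reduce:
  [ 6  -6  |  -2 ]
  [ 4  -6  |   2 ]
r1 -> 1/6·r1
  [ 1  -1  |  -1/3 ]
  [ 4  -6  |     2 ]
r2 -> r2 − 4·r1
  [ 1  -1  |  -1/3 ]
  [ 0  -2  |  10/3 ]
r2 -> -1/2·r2
  [ 1  -1  |  -1/3 ]
  [ 0   1  |  -5/3 ]
r1 -> r1 + r2
  [ 1  0  |    -2 ]
  [ 0  1  |  -5/3 ]
Reading off the last column: p = -2, q = -5/3.

(-2, -5/3)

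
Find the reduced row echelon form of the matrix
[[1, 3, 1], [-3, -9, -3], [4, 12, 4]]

R2 -> R2 + 3·R1
  [ 1   3  1 ]
  [ 0   0  0 ]
  [ 4  12  4 ]
R3 -> R3 − 4·R1
  [ 1  3  1 ]
  [ 0  0  0 ]
  [ 0  0  0 ]

[[1, 3, 1], [0, 0, 0], [0, 0, 0]]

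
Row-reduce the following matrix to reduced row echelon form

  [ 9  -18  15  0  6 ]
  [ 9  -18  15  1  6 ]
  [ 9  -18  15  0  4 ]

r1 ← 1/9·r1
  [ 1   -2  5/3  0  2/3 ]
  [ 9  -18   15  1    6 ]
  [ 9  -18   15  0    4 ]
r2 ← r2 − 9·r1
  [ 1   -2  5/3  0  2/3 ]
  [ 0    0    0  1    0 ]
  [ 9  -18   15  0    4 ]
r3 ← r3 − 9·r1
  [ 1  -2  5/3  0  2/3 ]
  [ 0   0    0  1    0 ]
  [ 0   0    0  0   -2 ]
r3 ← -1/2·r3
  [ 1  -2  5/3  0  2/3 ]
  [ 0   0    0  1    0 ]
  [ 0   0    0  0    1 ]
r1 ← r1 − 2/3·r3
  [ 1  -2  5/3  0  0 ]
  [ 0   0    0  1  0 ]
  [ 0   0    0  0  1 ]

[[1, -2, 5/3, 0, 0], [0, 0, 0, 1, 0], [0, 0, 0, 0, 1]]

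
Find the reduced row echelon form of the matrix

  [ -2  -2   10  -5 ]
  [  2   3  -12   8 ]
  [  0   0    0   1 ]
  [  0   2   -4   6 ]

Multiply R1 by -1/2.
  [ 1  1   -5  5/2 ]
  [ 2  3  -12    8 ]
  [ 0  0    0    1 ]
  [ 0  2   -4    6 ]
Subtract 2 times R1 from R2.
  [ 1  1  -5  5/2 ]
  [ 0  1  -2    3 ]
  [ 0  0   0    1 ]
  [ 0  2  -4    6 ]
Subtract 2 times R2 from R4.
  [ 1  1  -5  5/2 ]
  [ 0  1  -2    3 ]
  [ 0  0   0    1 ]
  [ 0  0   0    0 ]
Subtract 3 times R3 from R2.
  [ 1  1  -5  5/2 ]
  [ 0  1  -2    0 ]
  [ 0  0   0    1 ]
  [ 0  0   0    0 ]
Subtract 5/2 times R3 from R1.
  [ 1  1  -5  0 ]
  [ 0  1  -2  0 ]
  [ 0  0   0  1 ]
  [ 0  0   0  0 ]
Subtract R2 from R1.
  [ 1  0  -3  0 ]
  [ 0  1  -2  0 ]
  [ 0  0   0  1 ]
  [ 0  0   0  0 ]

[[1, 0, -3, 0], [0, 1, -2, 0], [0, 0, 0, 1], [0, 0, 0, 0]]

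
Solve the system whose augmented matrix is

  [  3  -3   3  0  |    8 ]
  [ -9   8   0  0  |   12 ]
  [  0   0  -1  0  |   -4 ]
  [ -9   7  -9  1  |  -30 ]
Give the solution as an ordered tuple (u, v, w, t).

R1 := 1/3·R1
  [  1  -1   1  0  |  8/3 ]
  [ -9   8   0  0  |   12 ]
  [  0   0  -1  0  |   -4 ]
  [ -9   7  -9  1  |  -30 ]
R2 := R2 + 9·R1
  [  1  -1   1  0  |  8/3 ]
  [  0  -1   9  0  |   36 ]
  [  0   0  -1  0  |   -4 ]
  [ -9   7  -9  1  |  -30 ]
R4 := R4 + 9·R1
  [ 1  -1   1  0  |  8/3 ]
  [ 0  -1   9  0  |   36 ]
  [ 0   0  -1  0  |   -4 ]
  [ 0  -2   0  1  |   -6 ]
R2 := -1·R2
  [ 1  -1   1  0  |  8/3 ]
  [ 0   1  -9  0  |  -36 ]
  [ 0   0  -1  0  |   -4 ]
  [ 0  -2   0  1  |   -6 ]
R4 := R4 + 2·R2
  [ 1  -1    1  0  |  8/3 ]
  [ 0   1   -9  0  |  -36 ]
  [ 0   0   -1  0  |   -4 ]
  [ 0   0  -18  1  |  -78 ]
R3 := -1·R3
  [ 1  -1    1  0  |  8/3 ]
  [ 0   1   -9  0  |  -36 ]
  [ 0   0    1  0  |    4 ]
  [ 0   0  -18  1  |  -78 ]
R4 := R4 + 18·R3
  [ 1  -1   1  0  |  8/3 ]
  [ 0   1  -9  0  |  -36 ]
  [ 0   0   1  0  |    4 ]
  [ 0   0   0  1  |   -6 ]
R2 := R2 + 9·R3
  [ 1  -1  1  0  |  8/3 ]
  [ 0   1  0  0  |    0 ]
  [ 0   0  1  0  |    4 ]
  [ 0   0  0  1  |   -6 ]
R1 := R1 − R3
  [ 1  -1  0  0  |  -4/3 ]
  [ 0   1  0  0  |     0 ]
  [ 0   0  1  0  |     4 ]
  [ 0   0  0  1  |    -6 ]
R1 := R1 + R2
  [ 1  0  0  0  |  -4/3 ]
  [ 0  1  0  0  |     0 ]
  [ 0  0  1  0  |     4 ]
  [ 0  0  0  1  |    -6 ]
Reading off the last column: u = -4/3, v = 0, w = 4, t = -6.

(-4/3, 0, 4, -6)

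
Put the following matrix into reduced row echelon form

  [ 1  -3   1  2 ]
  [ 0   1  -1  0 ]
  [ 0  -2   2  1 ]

R3 ← R3 + 2·R2
  [ 1  -3   1  2 ]
  [ 0   1  -1  0 ]
  [ 0   0   0  1 ]
R1 ← R1 − 2·R3
  [ 1  -3   1  0 ]
  [ 0   1  -1  0 ]
  [ 0   0   0  1 ]
R1 ← R1 + 3·R2
  [ 1  0  -2  0 ]
  [ 0  1  -1  0 ]
  [ 0  0   0  1 ]

[[1, 0, -2, 0], [0, 1, -1, 0], [0, 0, 0, 1]]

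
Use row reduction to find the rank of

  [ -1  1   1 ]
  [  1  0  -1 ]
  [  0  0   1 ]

R1 -> -1·R1
  [ 1  -1  -1 ]
  [ 1   0  -1 ]
  [ 0   0   1 ]
R2 -> R2 − R1
  [ 1  -1  -1 ]
  [ 0   1   0 ]
  [ 0   0   1 ]
R1 -> R1 + R3
  [ 1  -1  0 ]
  [ 0   1  0 ]
  [ 0   0  1 ]
R1 -> R1 + R2
  [ 1  0  0 ]
  [ 0  1  0 ]
  [ 0  0  1 ]
The reduced form has 3 nonzero rows.

rank = 3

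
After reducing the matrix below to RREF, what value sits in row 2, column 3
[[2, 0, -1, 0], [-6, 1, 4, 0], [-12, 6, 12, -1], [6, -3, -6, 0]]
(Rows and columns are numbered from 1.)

Multiply ρ1 by 1/2.
Add 6 times ρ1 to ρ2.
Add 12 times ρ1 to ρ3.
Subtract 6 times ρ1 from ρ4.
Subtract 6 times ρ2 from ρ3.
Add 3 times ρ2 to ρ4.
Multiply ρ3 by -1.

1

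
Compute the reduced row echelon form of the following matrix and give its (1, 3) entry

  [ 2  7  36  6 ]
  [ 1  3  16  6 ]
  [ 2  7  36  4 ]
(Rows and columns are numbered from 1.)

ρ1 -> 1/2·ρ1
  [ 1  7/2  18  3 ]
  [ 1    3  16  6 ]
  [ 2    7  36  4 ]
ρ2 -> ρ2 − ρ1
  [ 1   7/2  18  3 ]
  [ 0  -1/2  -2  3 ]
  [ 2     7  36  4 ]
ρ3 -> ρ3 − 2·ρ1
  [ 1   7/2  18   3 ]
  [ 0  -1/2  -2   3 ]
  [ 0     0   0  -2 ]
ρ2 -> -2·ρ2
  [ 1  7/2  18   3 ]
  [ 0    1   4  -6 ]
  [ 0    0   0  -2 ]
ρ3 -> -1/2·ρ3
  [ 1  7/2  18   3 ]
  [ 0    1   4  -6 ]
  [ 0    0   0   1 ]
ρ2 -> ρ2 + 6·ρ3
  [ 1  7/2  18  3 ]
  [ 0    1   4  0 ]
  [ 0    0   0  1 ]
ρ1 -> ρ1 − 3·ρ3
  [ 1  7/2  18  0 ]
  [ 0    1   4  0 ]
  [ 0    0   0  1 ]
ρ1 -> ρ1 − 7/2·ρ2
  [ 1  0  4  0 ]
  [ 0  1  4  0 ]
  [ 0  0  0  1 ]

4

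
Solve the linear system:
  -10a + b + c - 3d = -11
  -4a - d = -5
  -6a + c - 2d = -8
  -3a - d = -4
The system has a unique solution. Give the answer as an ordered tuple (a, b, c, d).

Form the augmented matrix and row-reduce:
  [ -10  1  1  -3  |  -11 ]
  [  -4  0  0  -1  |   -5 ]
  [  -6  0  1  -2  |   -8 ]
  [  -3  0  0  -1  |   -4 ]
R1 := -1/10·R1
R2 := R2 + 4·R1
R3 := R3 + 6·R1
R4 := R4 + 3·R1
R2 := -5/2·R2
R3 := R3 + 3/5·R2
R4 := R4 + 3/10·R2
R4 := -4·R4
R3 := R3 + 1/2·R4
R2 := R2 + 1/2·R4
R1 := R1 − 3/10·R4
R2 := R2 − R3
R1 := R1 + 1/10·R3
R1 := R1 + 1/10·R2
Reading off the last column: a = 1, b = 2, c = 0, d = 1.

(1, 2, 0, 1)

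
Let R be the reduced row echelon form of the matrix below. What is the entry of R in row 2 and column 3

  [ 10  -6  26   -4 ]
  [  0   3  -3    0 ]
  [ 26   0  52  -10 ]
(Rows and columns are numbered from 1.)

ρ1 ← 1/10·ρ1
  [  1  -3/5  13/5  -2/5 ]
  [  0     3    -3     0 ]
  [ 26     0    52   -10 ]
ρ3 ← ρ3 − 26·ρ1
  [ 1  -3/5   13/5  -2/5 ]
  [ 0     3     -3     0 ]
  [ 0  78/5  -78/5   2/5 ]
ρ2 ← 1/3·ρ2
  [ 1  -3/5   13/5  -2/5 ]
  [ 0     1     -1     0 ]
  [ 0  78/5  -78/5   2/5 ]
ρ3 ← ρ3 − 78/5·ρ2
  [ 1  -3/5  13/5  -2/5 ]
  [ 0     1    -1     0 ]
  [ 0     0     0   2/5 ]
ρ3 ← 5/2·ρ3
  [ 1  -3/5  13/5  -2/5 ]
  [ 0     1    -1     0 ]
  [ 0     0     0     1 ]
ρ1 ← ρ1 + 2/5·ρ3
  [ 1  -3/5  13/5  0 ]
  [ 0     1    -1  0 ]
  [ 0     0     0  1 ]
ρ1 ← ρ1 + 3/5·ρ2
  [ 1  0   2  0 ]
  [ 0  1  -1  0 ]
  [ 0  0   0  1 ]

-1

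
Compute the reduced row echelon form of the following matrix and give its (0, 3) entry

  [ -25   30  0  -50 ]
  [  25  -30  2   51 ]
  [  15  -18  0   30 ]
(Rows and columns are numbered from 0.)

2

R1 ← -1/25·R1
  [  1  -6/5  0   2 ]
  [ 25   -30  2  51 ]
  [ 15   -18  0  30 ]
R2 ← R2 − 25·R1
  [  1  -6/5  0   2 ]
  [  0     0  2   1 ]
  [ 15   -18  0  30 ]
R3 ← R3 − 15·R1
  [ 1  -6/5  0  2 ]
  [ 0     0  2  1 ]
  [ 0     0  0  0 ]
R2 ← 1/2·R2
  [ 1  -6/5  0    2 ]
  [ 0     0  1  1/2 ]
  [ 0     0  0    0 ]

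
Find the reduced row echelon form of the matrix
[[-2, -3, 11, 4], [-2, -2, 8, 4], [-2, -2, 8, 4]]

R1 ← -1/2·R1
R2 ← R2 + 2·R1
R3 ← R3 + 2·R1
R3 ← R3 − R2
R1 ← R1 − 3/2·R2

[[1, 0, -1, -2], [0, 1, -3, 0], [0, 0, 0, 0]]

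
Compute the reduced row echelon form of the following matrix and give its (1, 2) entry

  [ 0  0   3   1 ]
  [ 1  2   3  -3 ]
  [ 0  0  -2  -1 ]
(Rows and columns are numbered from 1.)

R1 <=> R2
  [ 1  2   3  -3 ]
  [ 0  0   3   1 ]
  [ 0  0  -2  -1 ]
R2 := 1/3·R2
  [ 1  2   3   -3 ]
  [ 0  0   1  1/3 ]
  [ 0  0  -2   -1 ]
R3 := R3 + 2·R2
  [ 1  2  3    -3 ]
  [ 0  0  1   1/3 ]
  [ 0  0  0  -1/3 ]
R3 := -3·R3
  [ 1  2  3   -3 ]
  [ 0  0  1  1/3 ]
  [ 0  0  0    1 ]
R2 := R2 − 1/3·R3
  [ 1  2  3  -3 ]
  [ 0  0  1   0 ]
  [ 0  0  0   1 ]
R1 := R1 + 3·R3
  [ 1  2  3  0 ]
  [ 0  0  1  0 ]
  [ 0  0  0  1 ]
R1 := R1 − 3·R2
  [ 1  2  0  0 ]
  [ 0  0  1  0 ]
  [ 0  0  0  1 ]

2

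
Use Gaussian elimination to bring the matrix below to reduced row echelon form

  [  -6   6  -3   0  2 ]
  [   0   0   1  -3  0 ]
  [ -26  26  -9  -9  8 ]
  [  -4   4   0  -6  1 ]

R1 → -1/6·R1
  [   1  -1  1/2   0  -1/3 ]
  [   0   0    1  -3     0 ]
  [ -26  26   -9  -9     8 ]
  [  -4   4    0  -6     1 ]
R3 → R3 + 26·R1
  [  1  -1  1/2   0  -1/3 ]
  [  0   0    1  -3     0 ]
  [  0   0    4  -9  -2/3 ]
  [ -4   4    0  -6     1 ]
R4 → R4 + 4·R1
  [ 1  -1  1/2   0  -1/3 ]
  [ 0   0    1  -3     0 ]
  [ 0   0    4  -9  -2/3 ]
  [ 0   0    2  -6  -1/3 ]
R3 → R3 − 4·R2
  [ 1  -1  1/2   0  -1/3 ]
  [ 0   0    1  -3     0 ]
  [ 0   0    0   3  -2/3 ]
  [ 0   0    2  -6  -1/3 ]
R4 → R4 − 2·R2
  [ 1  -1  1/2   0  -1/3 ]
  [ 0   0    1  -3     0 ]
  [ 0   0    0   3  -2/3 ]
  [ 0   0    0   0  -1/3 ]
R3 → 1/3·R3
  [ 1  -1  1/2   0  -1/3 ]
  [ 0   0    1  -3     0 ]
  [ 0   0    0   1  -2/9 ]
  [ 0   0    0   0  -1/3 ]
R4 → -3·R4
  [ 1  -1  1/2   0  -1/3 ]
  [ 0   0    1  -3     0 ]
  [ 0   0    0   1  -2/9 ]
  [ 0   0    0   0     1 ]
R3 → R3 + 2/9·R4
  [ 1  -1  1/2   0  -1/3 ]
  [ 0   0    1  -3     0 ]
  [ 0   0    0   1     0 ]
  [ 0   0    0   0     1 ]
R1 → R1 + 1/3·R4
  [ 1  -1  1/2   0  0 ]
  [ 0   0    1  -3  0 ]
  [ 0   0    0   1  0 ]
  [ 0   0    0   0  1 ]
R2 → R2 + 3·R3
  [ 1  -1  1/2  0  0 ]
  [ 0   0    1  0  0 ]
  [ 0   0    0  1  0 ]
  [ 0   0    0  0  1 ]
R1 → R1 − 1/2·R2
  [ 1  -1  0  0  0 ]
  [ 0   0  1  0  0 ]
  [ 0   0  0  1  0 ]
  [ 0   0  0  0  1 ]

[[1, -1, 0, 0, 0], [0, 0, 1, 0, 0], [0, 0, 0, 1, 0], [0, 0, 0, 0, 1]]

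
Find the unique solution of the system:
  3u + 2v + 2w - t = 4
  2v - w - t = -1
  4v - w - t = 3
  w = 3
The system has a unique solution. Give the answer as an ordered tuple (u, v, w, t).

Form the augmented matrix and row-reduce:
  [ 3  2   2  -1  |   4 ]
  [ 0  2  -1  -1  |  -1 ]
  [ 0  4  -1  -1  |   3 ]
  [ 0  0   1   0  |   3 ]
ρ1 ← 1/3·ρ1
  [ 1  2/3  2/3  -1/3  |  4/3 ]
  [ 0    2   -1    -1  |   -1 ]
  [ 0    4   -1    -1  |    3 ]
  [ 0    0    1     0  |    3 ]
ρ2 ← 1/2·ρ2
  [ 1  2/3   2/3  -1/3  |   4/3 ]
  [ 0    1  -1/2  -1/2  |  -1/2 ]
  [ 0    4    -1    -1  |     3 ]
  [ 0    0     1     0  |     3 ]
ρ3 ← ρ3 − 4·ρ2
  [ 1  2/3   2/3  -1/3  |   4/3 ]
  [ 0    1  -1/2  -1/2  |  -1/2 ]
  [ 0    0     1     1  |     5 ]
  [ 0    0     1     0  |     3 ]
ρ4 ← ρ4 − ρ3
  [ 1  2/3   2/3  -1/3  |   4/3 ]
  [ 0    1  -1/2  -1/2  |  -1/2 ]
  [ 0    0     1     1  |     5 ]
  [ 0    0     0    -1  |    -2 ]
ρ4 ← -1·ρ4
  [ 1  2/3   2/3  -1/3  |   4/3 ]
  [ 0    1  -1/2  -1/2  |  -1/2 ]
  [ 0    0     1     1  |     5 ]
  [ 0    0     0     1  |     2 ]
ρ3 ← ρ3 − ρ4
  [ 1  2/3   2/3  -1/3  |   4/3 ]
  [ 0    1  -1/2  -1/2  |  -1/2 ]
  [ 0    0     1     0  |     3 ]
  [ 0    0     0     1  |     2 ]
ρ2 ← ρ2 + 1/2·ρ4
  [ 1  2/3   2/3  -1/3  |  4/3 ]
  [ 0    1  -1/2     0  |  1/2 ]
  [ 0    0     1     0  |    3 ]
  [ 0    0     0     1  |    2 ]
ρ1 ← ρ1 + 1/3·ρ4
  [ 1  2/3   2/3  0  |    2 ]
  [ 0    1  -1/2  0  |  1/2 ]
  [ 0    0     1  0  |    3 ]
  [ 0    0     0  1  |    2 ]
ρ2 ← ρ2 + 1/2·ρ3
  [ 1  2/3  2/3  0  |  2 ]
  [ 0    1    0  0  |  2 ]
  [ 0    0    1  0  |  3 ]
  [ 0    0    0  1  |  2 ]
ρ1 ← ρ1 − 2/3·ρ3
  [ 1  2/3  0  0  |  0 ]
  [ 0    1  0  0  |  2 ]
  [ 0    0  1  0  |  3 ]
  [ 0    0  0  1  |  2 ]
ρ1 ← ρ1 − 2/3·ρ2
  [ 1  0  0  0  |  -4/3 ]
  [ 0  1  0  0  |     2 ]
  [ 0  0  1  0  |     3 ]
  [ 0  0  0  1  |     2 ]
Reading off the last column: u = -4/3, v = 2, w = 3, t = 2.

(-4/3, 2, 3, 2)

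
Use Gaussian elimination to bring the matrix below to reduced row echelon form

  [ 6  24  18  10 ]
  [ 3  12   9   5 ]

[[1, 4, 3, 5/3], [0, 0, 0, 0]]

r1 := 1/6·r1
  [ 1   4  3  5/3 ]
  [ 3  12  9    5 ]
r2 := r2 − 3·r1
  [ 1  4  3  5/3 ]
  [ 0  0  0    0 ]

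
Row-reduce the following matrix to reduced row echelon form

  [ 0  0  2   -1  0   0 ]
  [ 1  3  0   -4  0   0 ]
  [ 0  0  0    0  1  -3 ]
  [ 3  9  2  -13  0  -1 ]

[[1, 3, 0, -4, 0, 0], [0, 0, 1, -1/2, 0, 0], [0, 0, 0, 0, 1, 0], [0, 0, 0, 0, 0, 1]]

ρ1 <=> ρ2
  [ 1  3  0   -4  0   0 ]
  [ 0  0  2   -1  0   0 ]
  [ 0  0  0    0  1  -3 ]
  [ 3  9  2  -13  0  -1 ]
ρ4 ← ρ4 − 3·ρ1
  [ 1  3  0  -4  0   0 ]
  [ 0  0  2  -1  0   0 ]
  [ 0  0  0   0  1  -3 ]
  [ 0  0  2  -1  0  -1 ]
ρ2 ← 1/2·ρ2
  [ 1  3  0    -4  0   0 ]
  [ 0  0  1  -1/2  0   0 ]
  [ 0  0  0     0  1  -3 ]
  [ 0  0  2    -1  0  -1 ]
ρ4 ← ρ4 − 2·ρ2
  [ 1  3  0    -4  0   0 ]
  [ 0  0  1  -1/2  0   0 ]
  [ 0  0  0     0  1  -3 ]
  [ 0  0  0     0  0  -1 ]
ρ4 ← -1·ρ4
  [ 1  3  0    -4  0   0 ]
  [ 0  0  1  -1/2  0   0 ]
  [ 0  0  0     0  1  -3 ]
  [ 0  0  0     0  0   1 ]
ρ3 ← ρ3 + 3·ρ4
  [ 1  3  0    -4  0  0 ]
  [ 0  0  1  -1/2  0  0 ]
  [ 0  0  0     0  1  0 ]
  [ 0  0  0     0  0  1 ]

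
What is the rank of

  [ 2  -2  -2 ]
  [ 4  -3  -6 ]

ρ1 -> 1/2·ρ1
  [ 1  -1  -1 ]
  [ 4  -3  -6 ]
ρ2 -> ρ2 − 4·ρ1
  [ 1  -1  -1 ]
  [ 0   1  -2 ]
ρ1 -> ρ1 + ρ2
  [ 1  0  -3 ]
  [ 0  1  -2 ]
The reduced form has 2 nonzero rows.

rank = 2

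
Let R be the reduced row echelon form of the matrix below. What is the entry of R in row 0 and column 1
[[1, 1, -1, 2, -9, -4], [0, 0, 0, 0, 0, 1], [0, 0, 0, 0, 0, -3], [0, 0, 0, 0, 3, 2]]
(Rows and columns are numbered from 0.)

R2 ↔ R4
  [ 1  1  -1  2  -9  -4 ]
  [ 0  0   0  0   3   2 ]
  [ 0  0   0  0   0  -3 ]
  [ 0  0   0  0   0   1 ]
R2 -> 1/3·R2
  [ 1  1  -1  2  -9   -4 ]
  [ 0  0   0  0   1  2/3 ]
  [ 0  0   0  0   0   -3 ]
  [ 0  0   0  0   0    1 ]
R3 -> -1/3·R3
  [ 1  1  -1  2  -9   -4 ]
  [ 0  0   0  0   1  2/3 ]
  [ 0  0   0  0   0    1 ]
  [ 0  0   0  0   0    1 ]
R4 -> R4 − R3
  [ 1  1  -1  2  -9   -4 ]
  [ 0  0   0  0   1  2/3 ]
  [ 0  0   0  0   0    1 ]
  [ 0  0   0  0   0    0 ]
R2 -> R2 − 2/3·R3
  [ 1  1  -1  2  -9  -4 ]
  [ 0  0   0  0   1   0 ]
  [ 0  0   0  0   0   1 ]
  [ 0  0   0  0   0   0 ]
R1 -> R1 + 4·R3
  [ 1  1  -1  2  -9  0 ]
  [ 0  0   0  0   1  0 ]
  [ 0  0   0  0   0  1 ]
  [ 0  0   0  0   0  0 ]
R1 -> R1 + 9·R2
  [ 1  1  -1  2  0  0 ]
  [ 0  0   0  0  1  0 ]
  [ 0  0   0  0  0  1 ]
  [ 0  0   0  0  0  0 ]

1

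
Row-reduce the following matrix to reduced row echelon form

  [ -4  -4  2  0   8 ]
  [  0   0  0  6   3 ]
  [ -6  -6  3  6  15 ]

[[1, 1, -1/2, 0, -2], [0, 0, 0, 1, 1/2], [0, 0, 0, 0, 0]]

Multiply ρ1 by -1/4.
  [  1   1  -1/2  0  -2 ]
  [  0   0     0  6   3 ]
  [ -6  -6     3  6  15 ]
Add 6 times ρ1 to ρ3.
  [ 1  1  -1/2  0  -2 ]
  [ 0  0     0  6   3 ]
  [ 0  0     0  6   3 ]
Multiply ρ2 by 1/6.
  [ 1  1  -1/2  0   -2 ]
  [ 0  0     0  1  1/2 ]
  [ 0  0     0  6    3 ]
Subtract 6 times ρ2 from ρ3.
  [ 1  1  -1/2  0   -2 ]
  [ 0  0     0  1  1/2 ]
  [ 0  0     0  0    0 ]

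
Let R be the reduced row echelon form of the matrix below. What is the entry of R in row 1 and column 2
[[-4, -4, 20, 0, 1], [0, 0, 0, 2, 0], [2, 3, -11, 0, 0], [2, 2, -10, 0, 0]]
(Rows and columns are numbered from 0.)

R1 := -1/4·R1
  [ 1  1   -5  0  -1/4 ]
  [ 0  0    0  2     0 ]
  [ 2  3  -11  0     0 ]
  [ 2  2  -10  0     0 ]
R3 := R3 − 2·R1
  [ 1  1   -5  0  -1/4 ]
  [ 0  0    0  2     0 ]
  [ 0  1   -1  0   1/2 ]
  [ 2  2  -10  0     0 ]
R4 := R4 − 2·R1
  [ 1  1  -5  0  -1/4 ]
  [ 0  0   0  2     0 ]
  [ 0  1  -1  0   1/2 ]
  [ 0  0   0  0   1/2 ]
R2 ↔ R3
  [ 1  1  -5  0  -1/4 ]
  [ 0  1  -1  0   1/2 ]
  [ 0  0   0  2     0 ]
  [ 0  0   0  0   1/2 ]
R3 := 1/2·R3
  [ 1  1  -5  0  -1/4 ]
  [ 0  1  -1  0   1/2 ]
  [ 0  0   0  1     0 ]
  [ 0  0   0  0   1/2 ]
R4 := 2·R4
  [ 1  1  -5  0  -1/4 ]
  [ 0  1  -1  0   1/2 ]
  [ 0  0   0  1     0 ]
  [ 0  0   0  0     1 ]
R2 := R2 − 1/2·R4
  [ 1  1  -5  0  -1/4 ]
  [ 0  1  -1  0     0 ]
  [ 0  0   0  1     0 ]
  [ 0  0   0  0     1 ]
R1 := R1 + 1/4·R4
  [ 1  1  -5  0  0 ]
  [ 0  1  -1  0  0 ]
  [ 0  0   0  1  0 ]
  [ 0  0   0  0  1 ]
R1 := R1 − R2
  [ 1  0  -4  0  0 ]
  [ 0  1  -1  0  0 ]
  [ 0  0   0  1  0 ]
  [ 0  0   0  0  1 ]

-1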